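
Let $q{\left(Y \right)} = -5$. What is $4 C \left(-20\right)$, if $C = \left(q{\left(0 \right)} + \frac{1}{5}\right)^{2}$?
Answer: $- \frac{9216}{5} \approx -1843.2$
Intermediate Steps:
$C = \frac{576}{25}$ ($C = \left(-5 + \frac{1}{5}\right)^{2} = \left(- \frac{24}{5}\right)^{2} = \frac{576}{25} \approx 23.04$)
$4 C \left(-20\right) = 4 \cdot \frac{576}{25} \left(-20\right) = \frac{2304}{25} \left(-20\right) = - \frac{9216}{5}$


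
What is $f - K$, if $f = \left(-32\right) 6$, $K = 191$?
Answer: $-383$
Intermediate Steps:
$f = -192$
$f - K = -192 - 191 = -383$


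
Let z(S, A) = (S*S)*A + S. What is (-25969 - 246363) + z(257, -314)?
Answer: -21011461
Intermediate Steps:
z(S, A) = S + A*S² (z(S, A) = S²*A + S = A*S² + S = S + A*S²)
(-25969 - 246363) + z(257, -314) = (-25969 - 246363) + 257*(1 - 314*257) = -272332 + 257*(1 - 80698) = -272332 + 257*(-80697) = -272332 - 20739129 = -21011461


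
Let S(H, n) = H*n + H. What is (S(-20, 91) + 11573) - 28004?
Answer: -18271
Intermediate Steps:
S(H, n) = H + H*n
(S(-20, 91) + 11573) - 28004 = (-20*(1 + 91) + 11573) - 28004 = (-20*92 + 11573) - 28004 = (-1840 + 11573) - 28004 = 9733 - 28004 = -18271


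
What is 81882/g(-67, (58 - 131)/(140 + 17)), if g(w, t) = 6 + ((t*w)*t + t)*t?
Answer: 158437289313/25060075 ≈ 6322.3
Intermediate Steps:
g(w, t) = 6 + t*(t + w*t²) (g(w, t) = 6 + (w*t² + t)*t = 6 + (t + w*t²)*t = 6 + t*(t + w*t²))
81882/g(-67, (58 - 131)/(140 + 17)) = 81882/(6 + ((58 - 131)/(140 + 17))² - 67*(58 - 131)³/(140 + 17)³) = 81882/(6 + (-73/157)² - 67*(-73/157)³) = 81882/(6 + 5329/24649 - 67*(-389017/3869893)) = 81882/(6 + 5329/24649 + 26064139/3869893) = 81882/(50120150/3869893) = 81882*(3869893/50120150) = 158437289313/25060075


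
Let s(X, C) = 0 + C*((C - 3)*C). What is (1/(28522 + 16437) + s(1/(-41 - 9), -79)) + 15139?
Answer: -22327673456/44959 ≈ -4.9662e+5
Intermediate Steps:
s(X, C) = C²*(-3 + C) (s(X, C) = 0 + C*((-3 + C)*C) = 0 + C*(C*(-3 + C)) = 0 + C²*(-3 + C) = C²*(-3 + C))
(1/(28522 + 16437) + s(1/(-41 - 9), -79)) + 15139 = (1/(28522 + 16437) + (-79)²*(-3 - 79)) + 15139 = (1/44959 + 6241*(-82)) + 15139 = (1/44959 - 511762) + 15139 = -23008307757/44959 + 15139 = -22327673456/44959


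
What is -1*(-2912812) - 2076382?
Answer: 836430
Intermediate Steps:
-1*(-2912812) - 2076382 = 2912812 - 2076382 = 836430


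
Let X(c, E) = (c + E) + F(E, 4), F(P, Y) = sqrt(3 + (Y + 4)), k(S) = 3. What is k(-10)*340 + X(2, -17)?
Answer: 1005 + sqrt(11) ≈ 1008.3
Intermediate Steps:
F(P, Y) = sqrt(7 + Y) (F(P, Y) = sqrt(3 + (4 + Y)) = sqrt(7 + Y))
X(c, E) = E + c + sqrt(11) (X(c, E) = (c + E) + sqrt(7 + 4) = (E + c) + sqrt(11) = E + c + sqrt(11))
k(-10)*340 + X(2, -17) = 3*340 + (-17 + 2 + sqrt(11)) = 1020 + (-15 + sqrt(11)) = 1005 + sqrt(11)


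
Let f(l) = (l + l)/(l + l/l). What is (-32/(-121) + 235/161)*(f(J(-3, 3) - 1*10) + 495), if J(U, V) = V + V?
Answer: 50145391/58443 ≈ 858.02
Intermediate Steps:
J(U, V) = 2*V
f(l) = 2*l/(1 + l) (f(l) = (2*l)/(l + 1) = (2*l)/(1 + l) = 2*l/(1 + l))
(-32/(-121) + 235/161)*(f(J(-3, 3) - 1*10) + 495) = (-32/(-121) + 235/161)*(2*(2*3 - 1*10)/(1 + (2*3 - 1*10)) + 495) = (-32*(-1/121) + 235*(1/161))*(2*(6 - 10)/(1 + (6 - 10)) + 495) = (32/121 + 235/161)*(2*(-4)/(1 - 4) + 495) = 33587*(2*(-4)/(-3) + 495)/19481 = 33587*(2*(-4)*(-⅓) + 495)/19481 = 33587*(8/3 + 495)/19481 = (33587/19481)*(1493/3) = 50145391/58443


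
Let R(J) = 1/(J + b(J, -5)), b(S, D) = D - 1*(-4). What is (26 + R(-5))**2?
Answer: 24025/36 ≈ 667.36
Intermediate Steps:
b(S, D) = 4 + D (b(S, D) = D + 4 = 4 + D)
R(J) = 1/(-1 + J) (R(J) = 1/(J + (4 - 5)) = 1/(J - 1) = 1/(-1 + J))
(26 + R(-5))**2 = (26 + 1/(-1 - 5))**2 = (26 + 1/(-6))**2 = (26 - 1/6)**2 = (155/6)**2 = 24025/36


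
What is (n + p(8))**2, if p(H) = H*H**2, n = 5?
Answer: 267289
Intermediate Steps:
p(H) = H**3
(n + p(8))**2 = (5 + 8**3)**2 = (5 + 512)**2 = 517**2 = 267289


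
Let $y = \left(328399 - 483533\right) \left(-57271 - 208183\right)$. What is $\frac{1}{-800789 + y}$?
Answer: $\frac{1}{41180140047} \approx 2.4284 \cdot 10^{-11}$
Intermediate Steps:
$y = 41180940836$ ($y = \left(-155134\right) \left(-265454\right) = 41180940836$)
$\frac{1}{-800789 + y} = \frac{1}{-800789 + 41180940836} = \frac{1}{41180140047}$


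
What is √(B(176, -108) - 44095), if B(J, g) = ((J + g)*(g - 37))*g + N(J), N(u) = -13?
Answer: 2*√255193 ≈ 1010.3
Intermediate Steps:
B(J, g) = -13 + g*(-37 + g)*(J + g) (B(J, g) = ((J + g)*(g - 37))*g - 13 = ((J + g)*(-37 + g))*g - 13 = ((-37 + g)*(J + g))*g - 13 = g*(-37 + g)*(J + g) - 13 = -13 + g*(-37 + g)*(J + g))
√(B(176, -108) - 44095) = √((-13 + (-108)³ - 37*(-108)² + 176*(-108)² - 37*176*(-108)) - 44095) = √((-13 - 1259712 - 37*11664 + 176*11664 + 703296) - 44095) = √((-13 - 1259712 - 431568 + 2052864 + 703296) - 44095) = √(1064867 - 44095) = √1020772 = 2*√255193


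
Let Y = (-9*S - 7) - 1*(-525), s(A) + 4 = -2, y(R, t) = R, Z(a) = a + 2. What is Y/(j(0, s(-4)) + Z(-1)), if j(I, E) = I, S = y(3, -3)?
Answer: 491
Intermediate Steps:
Z(a) = 2 + a
s(A) = -6 (s(A) = -4 - 2 = -6)
S = 3
Y = 491 (Y = (-9*3 - 7) - 1*(-525) = (-27 - 7) + 525 = -34 + 525 = 491)
Y/(j(0, s(-4)) + Z(-1)) = 491/(0 + (2 - 1)) = 491/(0 + 1) = 491/1 = 491*1 = 491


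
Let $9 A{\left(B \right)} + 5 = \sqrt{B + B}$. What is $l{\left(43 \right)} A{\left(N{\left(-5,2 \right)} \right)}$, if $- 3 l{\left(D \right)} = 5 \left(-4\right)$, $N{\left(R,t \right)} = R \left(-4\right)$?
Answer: $- \frac{100}{27} + \frac{40 \sqrt{10}}{27} \approx 0.98115$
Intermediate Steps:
$N{\left(R,t \right)} = - 4 R$
$A{\left(B \right)} = - \frac{5}{9} + \frac{\sqrt{2} \sqrt{B}}{9}$ ($A{\left(B \right)} = - \frac{5}{9} + \frac{\sqrt{B + B}}{9} = - \frac{5}{9} + \frac{\sqrt{2 B}}{9} = - \frac{5}{9} + \frac{\sqrt{2} \sqrt{B}}{9}$)
$l{\left(D \right)} = \frac{20}{3}$ ($l{\left(D \right)} = - \frac{5 \left(-4\right)}{3} = \left(- \frac{1}{3}\right) \left(-20\right) = \frac{20}{3}$)
$l{\left(43 \right)} A{\left(N{\left(-5,2 \right)} \right)} = \frac{20 \left(- \frac{5}{9} + \frac{\sqrt{2} \sqrt{\left(-4\right) \left(-5\right)}}{9}\right)}{3} = \frac{20 \left(- \frac{5}{9} + \frac{\sqrt{2} \sqrt{20}}{9}\right)}{3} = \frac{20 \left(- \frac{5}{9} + \frac{\sqrt{2} \cdot 2 \sqrt{5}}{9}\right)}{3} = \frac{20 \left(- \frac{5}{9} + \frac{2 \sqrt{10}}{9}\right)}{3} = - \frac{100}{27} + \frac{40 \sqrt{10}}{27}$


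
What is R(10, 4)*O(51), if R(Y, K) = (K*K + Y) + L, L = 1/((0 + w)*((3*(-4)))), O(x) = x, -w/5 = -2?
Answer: 53023/40 ≈ 1325.6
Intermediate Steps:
w = 10 (w = -5*(-2) = 10)
L = -1/120 (L = 1/((0 + 10)*((3*(-4)))) = 1/(10*(-12)) = (⅒)*(-1/12) = -1/120 ≈ -0.0083333)
R(Y, K) = -1/120 + Y + K² (R(Y, K) = (K*K + Y) - 1/120 = (K² + Y) - 1/120 = (Y + K²) - 1/120 = -1/120 + Y + K²)
R(10, 4)*O(51) = (-1/120 + 10 + 4²)*51 = (-1/120 + 10 + 16)*51 = (3119/120)*51 = 53023/40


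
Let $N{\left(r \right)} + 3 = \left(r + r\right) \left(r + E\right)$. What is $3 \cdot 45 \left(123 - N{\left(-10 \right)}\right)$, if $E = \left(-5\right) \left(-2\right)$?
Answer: $17010$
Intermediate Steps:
$E = 10$
$N{\left(r \right)} = -3 + 2 r \left(10 + r\right)$ ($N{\left(r \right)} = -3 + \left(r + r\right) \left(r + 10\right) = -3 + 2 r \left(10 + r\right)$)
$3 \cdot 45 \left(123 - N{\left(-10 \right)}\right) = 3 \cdot 45 \left(123 - \left(-3 + 2 \left(-10\right)^{2} + 20 \left(-10\right)\right)\right) = 135 \left(123 - \left(-3 + 2 \cdot 100 - 200\right)\right) = 135 \left(123 - \left(-3 + 200 - 200\right)\right) = 135 \left(123 - -3\right) = 135 \left(123 + 3\right) = 135 \cdot 126 = 17010$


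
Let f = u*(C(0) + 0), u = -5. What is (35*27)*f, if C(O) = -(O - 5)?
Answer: -23625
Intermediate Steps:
C(O) = 5 - O (C(O) = -(-5 + O) = 5 - O)
f = -25 (f = -5*((5 - 1*0) + 0) = -5*((5 + 0) + 0) = -5*(5 + 0) = -5*5 = -25)
(35*27)*f = (35*27)*(-25) = 945*(-25) = -23625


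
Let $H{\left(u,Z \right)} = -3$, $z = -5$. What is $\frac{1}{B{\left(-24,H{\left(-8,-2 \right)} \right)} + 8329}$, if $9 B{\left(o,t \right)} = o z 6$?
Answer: $\frac{1}{8409} \approx 0.00011892$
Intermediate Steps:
$B{\left(o,t \right)} = - \frac{10 o}{3}$ ($B{\left(o,t \right)} = \frac{o \left(-5\right) 6}{9} = \frac{- 5 o 6}{9} = \frac{\left(-30\right) o}{9} = - \frac{10 o}{3}$)
$\frac{1}{B{\left(-24,H{\left(-8,-2 \right)} \right)} + 8329} = \frac{1}{\left(- \frac{10}{3}\right) \left(-24\right) + 8329} = \frac{1}{80 + 8329} = \frac{1}{8409}$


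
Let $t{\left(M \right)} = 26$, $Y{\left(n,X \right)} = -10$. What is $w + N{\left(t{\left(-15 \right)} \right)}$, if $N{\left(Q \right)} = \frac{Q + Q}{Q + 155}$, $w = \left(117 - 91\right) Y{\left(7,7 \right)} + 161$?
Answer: $- \frac{17867}{181} \approx -98.713$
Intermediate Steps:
$w = -99$ ($w = \left(117 - 91\right) \left(-10\right) + 161 = 26 \left(-10\right) + 161 = -260 + 161 = -99$)
$N{\left(Q \right)} = \frac{2 Q}{155 + Q}$
$w + N{\left(t{\left(-15 \right)} \right)} = -99 + 2 \cdot 26 \frac{1}{155 + 26} = -99 + 2 \cdot 26 \cdot \frac{1}{181} = -99 + \frac{52}{181} = - \frac{17867}{181}$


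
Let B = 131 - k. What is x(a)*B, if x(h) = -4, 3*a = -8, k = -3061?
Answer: -12768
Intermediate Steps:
a = -8/3 (a = (1/3)*(-8) = -8/3 ≈ -2.6667)
B = 3192 (B = 131 - 1*(-3061) = 131 + 3061 = 3192)
x(a)*B = -4*3192 = -12768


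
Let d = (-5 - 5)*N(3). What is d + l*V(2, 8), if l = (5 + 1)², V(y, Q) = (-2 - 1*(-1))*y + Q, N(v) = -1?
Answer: 226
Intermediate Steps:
d = 10 (d = (-5 - 5)*(-1) = -10*(-1) = 10)
V(y, Q) = Q - y (V(y, Q) = (-2 + 1)*y + Q = -y + Q = Q - y)
l = 36 (l = 6² = 36)
d + l*V(2, 8) = 10 + 36*(8 - 1*2) = 10 + 36*(8 - 2) = 10 + 36*6 = 10 + 216 = 226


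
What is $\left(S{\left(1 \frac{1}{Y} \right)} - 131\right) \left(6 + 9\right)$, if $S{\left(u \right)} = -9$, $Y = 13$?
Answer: $-2100$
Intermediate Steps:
$\left(S{\left(1 \frac{1}{Y} \right)} - 131\right) \left(6 + 9\right) = \left(-9 - 131\right) \left(6 + 9\right) = \left(-140\right) 15 = -2100$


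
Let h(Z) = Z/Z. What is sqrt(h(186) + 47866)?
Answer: sqrt(47867) ≈ 218.79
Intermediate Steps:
h(Z) = 1
sqrt(h(186) + 47866) = sqrt(1 + 47866) = sqrt(47867)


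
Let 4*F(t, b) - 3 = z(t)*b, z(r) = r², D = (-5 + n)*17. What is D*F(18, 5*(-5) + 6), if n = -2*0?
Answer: 523005/4 ≈ 1.3075e+5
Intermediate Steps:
n = 0
D = -85 (D = (-5 + 0)*17 = -5*17 = -85)
F(t, b) = ¾ + b*t²/4 (F(t, b) = ¾ + (t²*b)/4 = ¾ + (b*t²)/4 = ¾ + b*t²/4)
D*F(18, 5*(-5) + 6) = -85*(¾ + (¼)*(5*(-5) + 6)*18²) = -85*(¾ + (¼)*(-25 + 6)*324) = -85*(¾ + (¼)*(-19)*324) = -85*(¾ - 1539) = -85*(-6153/4) = 523005/4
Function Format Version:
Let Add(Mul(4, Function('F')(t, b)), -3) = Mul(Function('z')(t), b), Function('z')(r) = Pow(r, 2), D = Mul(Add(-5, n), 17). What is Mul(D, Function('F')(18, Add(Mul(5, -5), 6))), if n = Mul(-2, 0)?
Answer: Rational(523005, 4) ≈ 1.3075e+5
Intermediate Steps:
n = 0
D = -85 (D = Mul(Add(-5, 0), 17) = Mul(-5, 17) = -85)
Function('F')(t, b) = Add(Rational(3, 4), Mul(Rational(1, 4), b, Pow(t, 2))) (Function('F')(t, b) = Add(Rational(3, 4), Mul(Rational(1, 4), Mul(Pow(t, 2), b))) = Add(Rational(3, 4), Mul(Rational(1, 4), Mul(b, Pow(t, 2)))) = Add(Rational(3, 4), Mul(Rational(1, 4), b, Pow(t, 2))))
Mul(D, Function('F')(18, Add(Mul(5, -5), 6))) = Mul(-85, Add(Rational(3, 4), Mul(Rational(1, 4), Add(Mul(5, -5), 6), Pow(18, 2)))) = Mul(-85, Add(Rational(3, 4), Mul(Rational(1, 4), Add(-25, 6), 324))) = Mul(-85, Add(Rational(3, 4), Mul(Rational(1, 4), -19, 324))) = Mul(-85, Add(Rational(3, 4), -1539)) = Mul(-85, Rational(-6153, 4)) = Rational(523005, 4)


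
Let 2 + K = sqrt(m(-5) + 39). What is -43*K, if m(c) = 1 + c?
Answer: 86 - 43*sqrt(35) ≈ -168.39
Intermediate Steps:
K = -2 + sqrt(35) (K = -2 + sqrt((1 - 5) + 39) = -2 + sqrt(-4 + 39) = -2 + sqrt(35) ≈ 3.9161)
-43*K = -43*(-2 + sqrt(35)) = 86 - 43*sqrt(35)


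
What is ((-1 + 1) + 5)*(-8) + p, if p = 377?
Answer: 337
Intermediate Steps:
((-1 + 1) + 5)*(-8) + p = ((-1 + 1) + 5)*(-8) + 377 = (0 + 5)*(-8) + 377 = 5*(-8) + 377 = -40 + 377 = 337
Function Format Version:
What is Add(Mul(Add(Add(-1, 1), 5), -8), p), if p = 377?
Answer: 337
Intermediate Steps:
Add(Mul(Add(Add(-1, 1), 5), -8), p) = Add(Mul(Add(Add(-1, 1), 5), -8), 377) = Add(Mul(Add(0, 5), -8), 377) = Add(Mul(5, -8), 377) = Add(-40, 377) = 337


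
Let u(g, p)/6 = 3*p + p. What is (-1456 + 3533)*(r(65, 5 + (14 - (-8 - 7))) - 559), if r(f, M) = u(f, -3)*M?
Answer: -6245539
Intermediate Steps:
u(g, p) = 24*p (u(g, p) = 6*(3*p + p) = 6*(4*p) = 24*p)
r(f, M) = -72*M (r(f, M) = (24*(-3))*M = -72*M)
(-1456 + 3533)*(r(65, 5 + (14 - (-8 - 7))) - 559) = (-1456 + 3533)*(-72*(5 + (14 - (-8 - 7))) - 559) = 2077*(-72*(5 + (14 - 1*(-15))) - 559) = 2077*(-72*(5 + (14 + 15)) - 559) = 2077*(-72*(5 + 29) - 559) = 2077*(-72*34 - 559) = 2077*(-2448 - 559) = 2077*(-3007) = -6245539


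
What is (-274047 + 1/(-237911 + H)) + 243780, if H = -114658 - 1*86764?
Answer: -13297291912/439333 ≈ -30267.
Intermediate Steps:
H = -201422 (H = -114658 - 86764 = -201422)
(-274047 + 1/(-237911 + H)) + 243780 = (-274047 + 1/(-237911 - 201422)) + 243780 = (-274047 + 1/(-439333)) + 243780 = (-274047 - 1/439333) + 243780 = -120397890652/439333 + 243780 = -13297291912/439333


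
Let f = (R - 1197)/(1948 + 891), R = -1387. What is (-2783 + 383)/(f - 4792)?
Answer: 12525/25013 ≈ 0.50074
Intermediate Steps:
f = -152/167 (f = (-1387 - 1197)/(1948 + 891) = -2584/2839 = -2584*1/2839 = -152/167 ≈ -0.91018)
(-2783 + 383)/(f - 4792) = (-2783 + 383)/(-152/167 - 4792) = -2400/(-800416/167) = -2400*(-167/800416) = 12525/25013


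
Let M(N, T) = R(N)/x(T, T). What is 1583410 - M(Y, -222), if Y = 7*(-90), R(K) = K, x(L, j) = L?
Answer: 58586065/37 ≈ 1.5834e+6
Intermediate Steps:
Y = -630
M(N, T) = N/T
1583410 - M(Y, -222) = 1583410 - (-630)/(-222) = 1583410 - (-630)*(-1)/222 = 1583410 - 1*105/37 = 1583410 - 105/37 = 58586065/37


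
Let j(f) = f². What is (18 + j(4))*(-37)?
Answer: -1258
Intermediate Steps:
(18 + j(4))*(-37) = (18 + 4²)*(-37) = (18 + 16)*(-37) = 34*(-37) = -1258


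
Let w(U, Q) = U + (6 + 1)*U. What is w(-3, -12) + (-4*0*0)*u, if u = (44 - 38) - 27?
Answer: -24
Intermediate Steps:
w(U, Q) = 8*U (w(U, Q) = U + 7*U = 8*U)
u = -21 (u = 6 - 27 = -21)
w(-3, -12) + (-4*0*0)*u = 8*(-3) + (-4*0*0)*(-21) = -24 + (0*0)*(-21) = -24 + 0*(-21) = -24 + 0 = -24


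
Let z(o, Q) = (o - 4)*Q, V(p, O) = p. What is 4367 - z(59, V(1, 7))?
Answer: 4312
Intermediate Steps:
z(o, Q) = Q*(-4 + o) (z(o, Q) = (-4 + o)*Q = Q*(-4 + o))
4367 - z(59, V(1, 7)) = 4367 - (-4 + 59) = 4367 - 55 = 4312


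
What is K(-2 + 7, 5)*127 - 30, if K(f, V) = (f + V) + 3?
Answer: 1621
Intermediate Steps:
K(f, V) = 3 + V + f (K(f, V) = (V + f) + 3 = 3 + V + f)
K(-2 + 7, 5)*127 - 30 = (3 + 5 + (-2 + 7))*127 - 30 = (3 + 5 + 5)*127 - 30 = 13*127 - 30 = 1651 - 30 = 1621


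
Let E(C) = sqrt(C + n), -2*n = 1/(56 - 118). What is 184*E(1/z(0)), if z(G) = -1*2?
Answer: 92*I*sqrt(1891)/31 ≈ 129.05*I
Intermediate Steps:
z(G) = -2
n = 1/124 (n = -1/(2*(56 - 118)) = -1/2/(-62) = -1/2*(-1/62) = 1/124 ≈ 0.0080645)
E(C) = sqrt(1/124 + C) (E(C) = sqrt(C + 1/124) = sqrt(1/124 + C))
184*E(1/z(0)) = 184*(sqrt(31 + 3844/(-2))/62) = 184*(sqrt(31 + 3844*(-1/2))/62) = 184*(sqrt(31 - 1922)/62) = 184*(sqrt(-1891)/62) = 184*((I*sqrt(1891))/62) = 184*(I*sqrt(1891)/62) = 92*I*sqrt(1891)/31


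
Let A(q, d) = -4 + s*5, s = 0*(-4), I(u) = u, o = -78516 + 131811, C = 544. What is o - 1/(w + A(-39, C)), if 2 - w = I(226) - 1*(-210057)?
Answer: 11207139076/210285 ≈ 53295.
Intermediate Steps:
o = 53295
s = 0
w = -210281 (w = 2 - (226 - 1*(-210057)) = 2 - (226 + 210057) = 2 - 1*210283 = 2 - 210283 = -210281)
A(q, d) = -4 (A(q, d) = -4 + 0*5 = -4 + 0 = -4)
o - 1/(w + A(-39, C)) = 53295 - 1/(-210281 - 4) = 53295 - 1/(-210285) = 53295 - 1*(-1/210285) = 53295 + 1/210285 = 11207139076/210285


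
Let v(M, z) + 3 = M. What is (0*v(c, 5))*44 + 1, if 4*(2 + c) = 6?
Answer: 1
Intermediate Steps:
c = -1/2 (c = -2 + (1/4)*6 = -2 + 3/2 = -1/2 ≈ -0.50000)
v(M, z) = -3 + M
(0*v(c, 5))*44 + 1 = (0*(-3 - 1/2))*44 + 1 = (0*(-7/2))*44 + 1 = 0*44 + 1 = 0 + 1 = 1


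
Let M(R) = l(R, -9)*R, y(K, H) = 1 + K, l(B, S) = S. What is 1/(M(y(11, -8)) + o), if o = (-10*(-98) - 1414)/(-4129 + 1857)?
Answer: -1136/122471 ≈ -0.0092757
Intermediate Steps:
o = 217/1136 (o = (980 - 1414)/(-2272) = -434*(-1/2272) = 217/1136 ≈ 0.19102)
M(R) = -9*R
1/(M(y(11, -8)) + o) = 1/(-9*(1 + 11) + 217/1136) = 1/(-9*12 + 217/1136) = 1/(-108 + 217/1136) = 1/(-122471/1136) = -1136/122471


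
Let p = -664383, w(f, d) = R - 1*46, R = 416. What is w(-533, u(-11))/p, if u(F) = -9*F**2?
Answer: -370/664383 ≈ -0.00055691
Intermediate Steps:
w(f, d) = 370 (w(f, d) = 416 - 1*46 = 416 - 46 = 370)
w(-533, u(-11))/p = 370/(-664383) = 370*(-1/664383) = -370/664383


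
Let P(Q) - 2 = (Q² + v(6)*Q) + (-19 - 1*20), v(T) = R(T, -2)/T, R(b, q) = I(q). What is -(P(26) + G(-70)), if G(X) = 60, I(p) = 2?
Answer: -2123/3 ≈ -707.67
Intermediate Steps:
R(b, q) = 2
v(T) = 2/T
P(Q) = -37 + Q² + Q/3 (P(Q) = 2 + ((Q² + (2/6)*Q) + (-19 - 1*20)) = 2 + ((Q² + (2*(⅙))*Q) + (-19 - 20)) = 2 + ((Q² + Q/3) - 39) = 2 + (-39 + Q² + Q/3) = -37 + Q² + Q/3)
-(P(26) + G(-70)) = -((-37 + 26² + (⅓)*26) + 60) = -((-37 + 676 + 26/3) + 60) = -(1943/3 + 60) = -1*2123/3 = -2123/3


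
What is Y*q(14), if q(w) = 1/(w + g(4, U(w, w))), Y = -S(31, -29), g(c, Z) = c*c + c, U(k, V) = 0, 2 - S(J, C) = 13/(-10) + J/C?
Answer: -1267/9860 ≈ -0.12850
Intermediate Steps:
S(J, C) = 33/10 - J/C (S(J, C) = 2 - (13/(-10) + J/C) = 2 - (13*(-⅒) + J/C) = 2 - (-13/10 + J/C) = 2 + (13/10 - J/C) = 33/10 - J/C)
g(c, Z) = c + c² (g(c, Z) = c² + c = c + c²)
Y = -1267/290 (Y = -(33/10 - 1*31/(-29)) = -(33/10 - 1*31*(-1/29)) = -(33/10 + 31/29) = -1*1267/290 = -1267/290 ≈ -4.3690)
q(w) = 1/(20 + w) (q(w) = 1/(w + 4*(1 + 4)) = 1/(w + 4*5) = 1/(w + 20) = 1/(20 + w))
Y*q(14) = -1267/(290*(20 + 14)) = -1267/290/34 = -1267/290*1/34 = -1267/9860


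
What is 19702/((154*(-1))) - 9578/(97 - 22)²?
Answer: -56149381/433125 ≈ -129.64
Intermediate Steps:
19702/((154*(-1))) - 9578/(97 - 22)² = 19702/(-154) - 9578/(75²) = 19702*(-1/154) - 9578/5625 = -9851/77 - 9578*1/5625 = -9851/77 - 9578/5625 = -56149381/433125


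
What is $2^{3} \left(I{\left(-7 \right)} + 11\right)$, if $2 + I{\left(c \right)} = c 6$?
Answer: $-264$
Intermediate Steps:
$I{\left(c \right)} = -2 + 6 c$ ($I{\left(c \right)} = -2 + c 6 = -2 + 6 c$)
$2^{3} \left(I{\left(-7 \right)} + 11\right) = 2^{3} \left(\left(-2 + 6 \left(-7\right)\right) + 11\right) = 8 \left(\left(-2 - 42\right) + 11\right) = 8 \left(-44 + 11\right) = 8 \left(-33\right) = -264$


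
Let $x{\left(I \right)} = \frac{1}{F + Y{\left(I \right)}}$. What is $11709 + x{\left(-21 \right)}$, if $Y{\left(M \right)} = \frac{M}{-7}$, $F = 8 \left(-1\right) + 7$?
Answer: $\frac{23419}{2} \approx 11710.0$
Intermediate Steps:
$F = -1$ ($F = -8 + 7 = -1$)
$Y{\left(M \right)} = - \frac{M}{7}$ ($Y{\left(M \right)} = M \left(- \frac{1}{7}\right) = - \frac{M}{7}$)
$x{\left(I \right)} = \frac{1}{-1 - \frac{I}{7}}$
$11709 + x{\left(-21 \right)} = 11709 - \frac{7}{7 - 21} = 11709 - \frac{7}{-14} = 11709 - - \frac{1}{2} = 11709 + \frac{1}{2} = \frac{23419}{2}$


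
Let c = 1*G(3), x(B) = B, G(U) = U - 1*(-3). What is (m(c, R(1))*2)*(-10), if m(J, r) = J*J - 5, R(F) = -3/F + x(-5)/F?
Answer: -620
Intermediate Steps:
G(U) = 3 + U (G(U) = U + 3 = 3 + U)
c = 6 (c = 1*(3 + 3) = 1*6 = 6)
R(F) = -8/F (R(F) = -3/F - 5/F = -8/F)
m(J, r) = -5 + J**2 (m(J, r) = J**2 - 5 = -5 + J**2)
(m(c, R(1))*2)*(-10) = ((-5 + 6**2)*2)*(-10) = ((-5 + 36)*2)*(-10) = (31*2)*(-10) = 62*(-10) = -620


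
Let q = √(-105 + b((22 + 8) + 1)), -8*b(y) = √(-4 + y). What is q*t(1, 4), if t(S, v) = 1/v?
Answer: √(-1680 - 6*√3)/16 ≈ 2.5696*I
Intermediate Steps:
b(y) = -√(-4 + y)/8
q = √(-105 - 3*√3/8) (q = √(-105 - √(-4 + ((22 + 8) + 1))/8) = √(-105 - √(-4 + (30 + 1))/8) = √(-105 - √(-4 + 31)/8) = √(-105 - 3*√3/8) ≈ 10.279*I)
q*t(1, 4) = (√(-1680 - 6*√3)/4)/4 = (√(-1680 - 6*√3)/4)*(¼) = √(-1680 - 6*√3)/16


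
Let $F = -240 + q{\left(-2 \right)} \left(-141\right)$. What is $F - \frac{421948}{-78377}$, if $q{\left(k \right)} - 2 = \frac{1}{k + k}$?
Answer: $- \frac{150912227}{313508} \approx -481.37$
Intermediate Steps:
$q{\left(k \right)} = 2 + \frac{1}{2 k}$ ($q{\left(k \right)} = 2 + \frac{1}{k + k} = 2 + \frac{1}{2 k}$)
$F = - \frac{1947}{4}$ ($F = -240 + \left(2 + \frac{1}{2 \left(-2\right)}\right) \left(-141\right) = -240 + \left(2 + \frac{1}{2} \left(- \frac{1}{2}\right)\right) \left(-141\right) = -240 + \left(2 - \frac{1}{4}\right) \left(-141\right) = -240 + \frac{7}{4} \left(-141\right) = -240 - \frac{987}{4} = - \frac{1947}{4} \approx -486.75$)
$F - \frac{421948}{-78377} = - \frac{1947}{4} - \frac{421948}{-78377} = - \frac{1947}{4} - 421948 \left(- \frac{1}{78377}\right) = - \frac{1947}{4} - - \frac{421948}{78377} = - \frac{1947}{4} + \frac{421948}{78377} = - \frac{150912227}{313508}$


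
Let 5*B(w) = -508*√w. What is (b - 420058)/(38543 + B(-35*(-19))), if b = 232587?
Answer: -36128473765/7393491733 - 95235268*√665/7393491733 ≈ -5.2187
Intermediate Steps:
B(w) = -508*√w/5 (B(w) = (-508*√w)/5 = -508*√w/5)
(b - 420058)/(38543 + B(-35*(-19))) = (232587 - 420058)/(38543 - 508*√665/5) = -187471/(38543 - 508*√665/5)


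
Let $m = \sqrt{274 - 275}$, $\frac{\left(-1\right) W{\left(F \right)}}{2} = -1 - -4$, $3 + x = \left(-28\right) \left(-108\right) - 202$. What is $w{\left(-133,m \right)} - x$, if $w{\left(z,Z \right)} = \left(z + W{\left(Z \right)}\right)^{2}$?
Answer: $16502$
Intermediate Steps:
$x = 2819$ ($x = -3 - -2822 = -3 + \left(3024 - 202\right) = -3 + 2822 = 2819$)
$W{\left(F \right)} = -6$ ($W{\left(F \right)} = - 2 \left(-1 - -4\right) = - 2 \left(-1 + 4\right) = \left(-2\right) 3 = -6$)
$m = i$ ($m = \sqrt{-1} = i \approx 1.0 i$)
$w{\left(z,Z \right)} = \left(-6 + z\right)^{2}$ ($w{\left(z,Z \right)} = \left(z - 6\right)^{2} = \left(-6 + z\right)^{2}$)
$w{\left(-133,m \right)} - x = \left(-6 - 133\right)^{2} - 2819 = \left(-139\right)^{2} - 2819 = 19321 - 2819 = 16502$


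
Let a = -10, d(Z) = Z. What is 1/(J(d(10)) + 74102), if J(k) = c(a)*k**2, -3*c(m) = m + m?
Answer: 3/224306 ≈ 1.3375e-5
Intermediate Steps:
c(m) = -2*m/3 (c(m) = -(m + m)/3 = -2*m/3)
J(k) = 20*k**2/3 (J(k) = (-2/3*(-10))*k**2 = 20*k**2/3)
1/(J(d(10)) + 74102) = 1/((20/3)*10**2 + 74102) = 1/((20/3)*100 + 74102) = 1/(2000/3 + 74102) = 1/(224306/3) = 3/224306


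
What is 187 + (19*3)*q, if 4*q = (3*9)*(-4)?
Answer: -1352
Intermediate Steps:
q = -27 (q = ((3*9)*(-4))/4 = (27*(-4))/4 = (¼)*(-108) = -27)
187 + (19*3)*q = 187 + (19*3)*(-27) = 187 + 57*(-27) = 187 - 1539 = -1352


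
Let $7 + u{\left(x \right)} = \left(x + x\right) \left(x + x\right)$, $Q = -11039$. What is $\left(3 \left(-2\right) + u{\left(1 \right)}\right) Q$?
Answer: $99351$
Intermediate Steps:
$u{\left(x \right)} = -7 + 4 x^{2}$ ($u{\left(x \right)} = -7 + \left(x + x\right) \left(x + x\right) = -7 + 2 x 2 x = -7 + 4 x^{2}$)
$\left(3 \left(-2\right) + u{\left(1 \right)}\right) Q = \left(3 \left(-2\right) - \left(7 - 4 \cdot 1^{2}\right)\right) \left(-11039\right) = \left(-6 + \left(-7 + 4 \cdot 1\right)\right) \left(-11039\right) = \left(-6 + \left(-7 + 4\right)\right) \left(-11039\right) = \left(-6 - 3\right) \left(-11039\right) = \left(-9\right) \left(-11039\right) = 99351$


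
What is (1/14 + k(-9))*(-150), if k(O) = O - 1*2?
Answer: 11475/7 ≈ 1639.3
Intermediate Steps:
k(O) = -2 + O (k(O) = O - 2 = -2 + O)
(1/14 + k(-9))*(-150) = (1/14 + (-2 - 9))*(-150) = (1/14 - 11)*(-150) = -153/14*(-150) = 11475/7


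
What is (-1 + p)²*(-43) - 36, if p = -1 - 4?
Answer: -1584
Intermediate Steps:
p = -5
(-1 + p)²*(-43) - 36 = (-1 - 5)²*(-43) - 36 = (-6)²*(-43) - 36 = 36*(-43) - 36 = -1548 - 36 = -1584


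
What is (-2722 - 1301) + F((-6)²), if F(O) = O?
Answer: -3987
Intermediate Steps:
(-2722 - 1301) + F((-6)²) = (-2722 - 1301) + (-6)² = -4023 + 36 = -3987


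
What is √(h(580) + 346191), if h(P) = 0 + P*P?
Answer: 13*√4039 ≈ 826.19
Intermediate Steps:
h(P) = P² (h(P) = 0 + P² = P²)
√(h(580) + 346191) = √(580² + 346191) = √(336400 + 346191) = √682591 = 13*√4039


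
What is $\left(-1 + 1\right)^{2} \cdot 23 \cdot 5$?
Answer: $0$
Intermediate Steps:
$\left(-1 + 1\right)^{2} \cdot 23 \cdot 5 = 0^{2} \cdot 23 \cdot 5 = 0 \cdot 23 \cdot 5 = 0 \cdot 5 = 0$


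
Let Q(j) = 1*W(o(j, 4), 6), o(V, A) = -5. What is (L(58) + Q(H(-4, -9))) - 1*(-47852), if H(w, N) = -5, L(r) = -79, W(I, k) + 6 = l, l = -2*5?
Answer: 47757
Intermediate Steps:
l = -10
W(I, k) = -16 (W(I, k) = -6 - 10 = -16)
Q(j) = -16 (Q(j) = 1*(-16) = -16)
(L(58) + Q(H(-4, -9))) - 1*(-47852) = (-79 - 16) - 1*(-47852) = -95 + 47852 = 47757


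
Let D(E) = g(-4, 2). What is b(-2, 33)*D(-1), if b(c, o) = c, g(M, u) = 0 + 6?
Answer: -12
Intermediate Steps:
g(M, u) = 6
D(E) = 6
b(-2, 33)*D(-1) = -2*6 = -12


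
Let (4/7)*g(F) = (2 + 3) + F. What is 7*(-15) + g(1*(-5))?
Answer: -105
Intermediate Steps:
g(F) = 35/4 + 7*F/4 (g(F) = 7*((2 + 3) + F)/4 = 7*(5 + F)/4 = 35/4 + 7*F/4)
7*(-15) + g(1*(-5)) = 7*(-15) + (35/4 + 7*(1*(-5))/4) = -105 + (35/4 + (7/4)*(-5)) = -105 + (35/4 - 35/4) = -105 + 0 = -105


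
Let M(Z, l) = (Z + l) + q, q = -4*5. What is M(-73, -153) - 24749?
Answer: -24995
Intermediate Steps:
q = -20
M(Z, l) = -20 + Z + l (M(Z, l) = (Z + l) - 20 = -20 + Z + l)
M(-73, -153) - 24749 = (-20 - 73 - 153) - 24749 = -246 - 24749 = -24995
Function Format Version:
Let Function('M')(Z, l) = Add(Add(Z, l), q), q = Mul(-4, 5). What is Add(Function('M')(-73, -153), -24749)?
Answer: -24995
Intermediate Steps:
q = -20
Function('M')(Z, l) = Add(-20, Z, l) (Function('M')(Z, l) = Add(Add(Z, l), -20) = Add(-20, Z, l))
Add(Function('M')(-73, -153), -24749) = Add(Add(-20, -73, -153), -24749) = Add(-246, -24749) = -24995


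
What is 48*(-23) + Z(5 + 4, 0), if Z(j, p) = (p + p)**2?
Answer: -1104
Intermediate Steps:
Z(j, p) = 4*p**2 (Z(j, p) = (2*p)**2 = 4*p**2)
48*(-23) + Z(5 + 4, 0) = 48*(-23) + 4*0**2 = -1104 + 4*0 = -1104 + 0 = -1104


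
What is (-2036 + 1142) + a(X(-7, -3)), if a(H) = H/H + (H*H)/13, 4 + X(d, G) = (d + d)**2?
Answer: 25255/13 ≈ 1942.7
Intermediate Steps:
X(d, G) = -4 + 4*d**2 (X(d, G) = -4 + (d + d)**2 = -4 + (2*d)**2 = -4 + 4*d**2)
a(H) = 1 + H**2/13 (a(H) = 1 + H**2*(1/13) = 1 + H**2/13)
(-2036 + 1142) + a(X(-7, -3)) = (-2036 + 1142) + (1 + (-4 + 4*(-7)**2)**2/13) = -894 + (1 + (-4 + 4*49)**2/13) = -894 + (1 + (-4 + 196)**2/13) = -894 + (1 + (1/13)*192**2) = -894 + (1 + (1/13)*36864) = -894 + (1 + 36864/13) = -894 + 36877/13 = 25255/13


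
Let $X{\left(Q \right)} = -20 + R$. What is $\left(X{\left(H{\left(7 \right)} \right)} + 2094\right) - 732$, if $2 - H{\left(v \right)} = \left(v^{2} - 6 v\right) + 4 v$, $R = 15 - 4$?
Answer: $1353$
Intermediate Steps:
$R = 11$
$H{\left(v \right)} = 2 - v^{2} + 2 v$ ($H{\left(v \right)} = 2 - \left(\left(v^{2} - 6 v\right) + 4 v\right) = 2 - \left(v^{2} - 2 v\right) = 2 - v^{2} + 2 v$)
$X{\left(Q \right)} = -9$ ($X{\left(Q \right)} = -20 + 11 = -9$)
$\left(X{\left(H{\left(7 \right)} \right)} + 2094\right) - 732 = \left(-9 + 2094\right) - 732 = 2085 - 732 = 1353$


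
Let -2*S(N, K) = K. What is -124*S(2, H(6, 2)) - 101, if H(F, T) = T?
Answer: 23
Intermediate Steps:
S(N, K) = -K/2
-124*S(2, H(6, 2)) - 101 = -(-62)*2 - 101 = -124*(-1) - 101 = 124 - 101 = 23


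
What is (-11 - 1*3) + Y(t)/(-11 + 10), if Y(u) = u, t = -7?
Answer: -7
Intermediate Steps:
(-11 - 1*3) + Y(t)/(-11 + 10) = (-11 - 1*3) - 7/(-11 + 10) = (-11 - 3) - 7/(-1) = -14 - 1*(-7) = -14 + 7 = -7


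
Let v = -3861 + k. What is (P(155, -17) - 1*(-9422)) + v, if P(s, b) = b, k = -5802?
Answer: -258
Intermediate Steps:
v = -9663 (v = -3861 - 5802 = -9663)
(P(155, -17) - 1*(-9422)) + v = (-17 - 1*(-9422)) - 9663 = (-17 + 9422) - 9663 = 9405 - 9663 = -258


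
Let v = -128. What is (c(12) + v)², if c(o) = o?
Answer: 13456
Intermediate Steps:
(c(12) + v)² = (12 - 128)² = (-116)² = 13456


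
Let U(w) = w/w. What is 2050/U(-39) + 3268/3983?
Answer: 8168418/3983 ≈ 2050.8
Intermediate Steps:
U(w) = 1
2050/U(-39) + 3268/3983 = 2050/1 + 3268/3983 = 2050*1 + 3268*(1/3983) = 2050 + 3268/3983 = 8168418/3983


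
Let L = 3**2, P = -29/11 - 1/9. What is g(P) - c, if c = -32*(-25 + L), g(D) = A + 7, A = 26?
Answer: -479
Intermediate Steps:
P = -272/99 (P = -29*1/11 - 1*1/9 = -29/11 - 1/9 = -272/99 ≈ -2.7475)
g(D) = 33 (g(D) = 26 + 7 = 33)
L = 9
c = 512 (c = -32*(-25 + 9) = -32*(-16) = 512)
g(P) - c = 33 - 1*512 = 33 - 512 = -479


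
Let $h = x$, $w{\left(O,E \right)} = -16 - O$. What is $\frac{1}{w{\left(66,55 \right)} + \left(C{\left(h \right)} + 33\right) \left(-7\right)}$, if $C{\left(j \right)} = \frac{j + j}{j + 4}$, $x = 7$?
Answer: $- \frac{11}{3541} \approx -0.0031065$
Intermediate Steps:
$h = 7$
$C{\left(j \right)} = \frac{2 j}{4 + j}$
$\frac{1}{w{\left(66,55 \right)} + \left(C{\left(h \right)} + 33\right) \left(-7\right)} = \frac{1}{\left(-16 - 66\right) + \left(2 \cdot 7 \frac{1}{4 + 7} + 33\right) \left(-7\right)} = \frac{1}{\left(-16 - 66\right) + \left(2 \cdot 7 \cdot \frac{1}{11} + 33\right) \left(-7\right)} = \frac{1}{-82 + \left(2 \cdot 7 \cdot \frac{1}{11} + 33\right) \left(-7\right)} = \frac{1}{-82 + \left(\frac{14}{11} + 33\right) \left(-7\right)} = \frac{1}{-82 + \frac{377}{11} \left(-7\right)} = \frac{1}{-82 - \frac{2639}{11}} = \frac{1}{- \frac{3541}{11}} = - \frac{11}{3541}$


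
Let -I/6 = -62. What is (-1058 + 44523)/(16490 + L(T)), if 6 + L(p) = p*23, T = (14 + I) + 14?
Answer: 43465/25684 ≈ 1.6923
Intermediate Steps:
I = 372 (I = -6*(-62) = 372)
T = 400 (T = (14 + 372) + 14 = 386 + 14 = 400)
L(p) = -6 + 23*p (L(p) = -6 + p*23 = -6 + 23*p)
(-1058 + 44523)/(16490 + L(T)) = (-1058 + 44523)/(16490 + (-6 + 23*400)) = 43465/(16490 + (-6 + 9200)) = 43465/(16490 + 9194) = 43465/25684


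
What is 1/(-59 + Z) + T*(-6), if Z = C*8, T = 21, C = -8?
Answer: -15499/123 ≈ -126.01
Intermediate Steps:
Z = -64 (Z = -8*8 = -64)
1/(-59 + Z) + T*(-6) = 1/(-59 - 64) + 21*(-6) = 1/(-123) - 126 = -1/123 - 126 = -15499/123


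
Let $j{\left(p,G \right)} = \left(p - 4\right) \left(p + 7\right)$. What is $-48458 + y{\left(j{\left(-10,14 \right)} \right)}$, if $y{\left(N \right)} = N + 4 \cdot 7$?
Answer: $-48388$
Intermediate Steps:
$j{\left(p,G \right)} = \left(-4 + p\right) \left(7 + p\right)$
$y{\left(N \right)} = 28 + N$ ($y{\left(N \right)} = N + 28 = 28 + N$)
$-48458 + y{\left(j{\left(-10,14 \right)} \right)} = -48458 + \left(28 + \left(-28 + \left(-10\right)^{2} + 3 \left(-10\right)\right)\right) = -48458 + \left(28 - -42\right) = -48458 + \left(28 + 42\right) = -48458 + 70 = -48388$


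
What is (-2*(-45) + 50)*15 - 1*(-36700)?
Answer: 38800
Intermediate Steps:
(-2*(-45) + 50)*15 - 1*(-36700) = (90 + 50)*15 + 36700 = 140*15 + 36700 = 2100 + 36700 = 38800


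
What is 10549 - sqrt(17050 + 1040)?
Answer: 10549 - 3*sqrt(2010) ≈ 10415.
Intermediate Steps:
10549 - sqrt(17050 + 1040) = 10549 - sqrt(18090) = 10549 - 3*sqrt(2010)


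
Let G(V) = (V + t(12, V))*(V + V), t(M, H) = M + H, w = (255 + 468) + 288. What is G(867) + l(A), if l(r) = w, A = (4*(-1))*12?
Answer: 3028575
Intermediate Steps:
w = 1011 (w = 723 + 288 = 1011)
A = -48 (A = -4*12 = -48)
t(M, H) = H + M
l(r) = 1011
G(V) = 2*V*(12 + 2*V) (G(V) = (V + (V + 12))*(V + V) = (V + (12 + V))*(2*V) = (12 + 2*V)*(2*V) = 2*V*(12 + 2*V))
G(867) + l(A) = 4*867*(6 + 867) + 1011 = 4*867*873 + 1011 = 3027564 + 1011 = 3028575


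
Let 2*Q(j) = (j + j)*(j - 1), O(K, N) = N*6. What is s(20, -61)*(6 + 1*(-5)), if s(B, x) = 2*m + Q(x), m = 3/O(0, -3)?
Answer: 11345/3 ≈ 3781.7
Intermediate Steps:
O(K, N) = 6*N
Q(j) = j*(-1 + j) (Q(j) = ((j + j)*(j - 1))/2 = ((2*j)*(-1 + j))/2 = (2*j*(-1 + j))/2 = j*(-1 + j))
m = -⅙ (m = 3/((6*(-3))) = 3/(-18) = 3*(-1/18) = -⅙ ≈ -0.16667)
s(B, x) = -⅓ + x*(-1 + x) (s(B, x) = 2*(-⅙) + x*(-1 + x) = -⅓ + x*(-1 + x))
s(20, -61)*(6 + 1*(-5)) = (-⅓ + (-61)² - 1*(-61))*(6 + 1*(-5)) = (-⅓ + 3721 + 61)*(6 - 5) = (11345/3)*1 = 11345/3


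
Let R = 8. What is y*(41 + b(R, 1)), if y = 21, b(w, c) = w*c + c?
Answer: 1050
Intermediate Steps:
b(w, c) = c + c*w (b(w, c) = c*w + c = c + c*w)
y*(41 + b(R, 1)) = 21*(41 + 1*(1 + 8)) = 21*(41 + 1*9) = 21*(41 + 9) = 21*50 = 1050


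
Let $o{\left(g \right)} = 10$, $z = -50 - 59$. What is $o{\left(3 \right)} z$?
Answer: $-1090$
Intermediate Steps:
$z = -109$ ($z = -50 - 59 = -109$)
$o{\left(3 \right)} z = 10 \left(-109\right) = -1090$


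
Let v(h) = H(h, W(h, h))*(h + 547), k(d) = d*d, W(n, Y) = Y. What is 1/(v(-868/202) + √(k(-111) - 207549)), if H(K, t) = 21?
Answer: 1174327/13403642143 - 20402*I*√5423/442320190719 ≈ 8.7613e-5 - 3.3967e-6*I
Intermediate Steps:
k(d) = d²
v(h) = 11487 + 21*h (v(h) = 21*(h + 547) = 21*(547 + h) = 11487 + 21*h)
1/(v(-868/202) + √(k(-111) - 207549)) = 1/((11487 + 21*(-868/202)) + √((-111)² - 207549)) = 1/((11487 + 21*(-868*1/202)) + √(12321 - 207549)) = 1/((11487 + 21*(-434/101)) + √(-195228)) = 1/((11487 - 9114/101) + 6*I*√5423) = 1/(1151073/101 + 6*I*√5423)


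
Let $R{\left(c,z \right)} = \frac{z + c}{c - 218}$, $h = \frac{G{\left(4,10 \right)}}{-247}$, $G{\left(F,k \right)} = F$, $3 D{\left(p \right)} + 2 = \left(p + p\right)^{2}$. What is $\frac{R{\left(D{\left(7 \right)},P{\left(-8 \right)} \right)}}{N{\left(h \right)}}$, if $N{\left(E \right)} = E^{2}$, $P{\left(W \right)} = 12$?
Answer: $- \frac{61009}{32} \approx -1906.5$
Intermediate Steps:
$D{\left(p \right)} = - \frac{2}{3} + \frac{4 p^{2}}{3}$ ($D{\left(p \right)} = - \frac{2}{3} + \frac{\left(p + p\right)^{2}}{3} = - \frac{2}{3} + \frac{\left(2 p\right)^{2}}{3} = - \frac{2}{3} + \frac{4 p^{2}}{3}$)
$h = - \frac{4}{247}$ ($h = \frac{4}{-247} = 4 \left(- \frac{1}{247}\right) = - \frac{4}{247} \approx -0.016194$)
$R{\left(c,z \right)} = \frac{c + z}{-218 + c}$
$\frac{R{\left(D{\left(7 \right)},P{\left(-8 \right)} \right)}}{N{\left(h \right)}} = \frac{\frac{1}{-218 - \left(\frac{2}{3} - \frac{4 \cdot 7^{2}}{3}\right)} \left(\left(- \frac{2}{3} + \frac{4 \cdot 7^{2}}{3}\right) + 12\right)}{\left(- \frac{4}{247}\right)^{2}} = \frac{\frac{1}{-218 + \left(- \frac{2}{3} + \frac{4}{3} \cdot 49\right)} \left(\left(- \frac{2}{3} + \frac{4}{3} \cdot 49\right) + 12\right)}{\frac{16}{61009}} = \frac{\left(- \frac{2}{3} + \frac{196}{3}\right) + 12}{-218 + \left(- \frac{2}{3} + \frac{196}{3}\right)} \frac{61009}{16} = \frac{\frac{194}{3} + 12}{-218 + \frac{194}{3}} \cdot \frac{61009}{16} = \frac{1}{- \frac{460}{3}} \cdot \frac{230}{3} \cdot \frac{61009}{16} = \left(- \frac{3}{460}\right) \frac{230}{3} \cdot \frac{61009}{16} = \left(- \frac{1}{2}\right) \frac{61009}{16} = - \frac{61009}{32}$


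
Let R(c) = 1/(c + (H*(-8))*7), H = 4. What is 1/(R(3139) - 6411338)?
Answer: -2915/18689050269 ≈ -1.5597e-7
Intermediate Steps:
R(c) = 1/(-224 + c) (R(c) = 1/(c + (4*(-8))*7) = 1/(c - 32*7) = 1/(c - 224) = 1/(-224 + c))
1/(R(3139) - 6411338) = 1/(1/(-224 + 3139) - 6411338) = 1/(1/2915 - 6411338) = 1/(-18689050269/2915) = -2915/18689050269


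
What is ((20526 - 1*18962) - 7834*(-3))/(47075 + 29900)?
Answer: 25066/76975 ≈ 0.32564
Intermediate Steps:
((20526 - 1*18962) - 7834*(-3))/(47075 + 29900) = ((20526 - 18962) + 23502)/76975 = (1564 + 23502)*(1/76975) = 25066*(1/76975) = 25066/76975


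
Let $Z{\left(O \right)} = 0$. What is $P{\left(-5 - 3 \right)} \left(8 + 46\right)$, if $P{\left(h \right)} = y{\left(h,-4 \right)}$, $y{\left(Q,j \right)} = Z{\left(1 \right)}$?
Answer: $0$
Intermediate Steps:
$y{\left(Q,j \right)} = 0$
$P{\left(h \right)} = 0$
$P{\left(-5 - 3 \right)} \left(8 + 46\right) = 0 \left(8 + 46\right) = 0 \cdot 54 = 0$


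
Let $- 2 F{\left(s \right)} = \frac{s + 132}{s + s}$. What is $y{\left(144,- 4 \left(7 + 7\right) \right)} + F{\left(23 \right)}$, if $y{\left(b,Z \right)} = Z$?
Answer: $- \frac{5307}{92} \approx -57.685$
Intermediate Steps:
$F{\left(s \right)} = - \frac{132 + s}{4 s}$ ($F{\left(s \right)} = - \frac{\left(s + 132\right) \frac{1}{s + s}}{2} = - \frac{\left(132 + s\right) \frac{1}{2 s}}{2} = - \frac{\frac{1}{2} \frac{1}{s} \left(132 + s\right)}{2} = - \frac{132 + s}{4 s}$)
$y{\left(144,- 4 \left(7 + 7\right) \right)} + F{\left(23 \right)} = - 4 \left(7 + 7\right) + \frac{-132 - 23}{4 \cdot 23} = \left(-4\right) 14 + \frac{1}{4} \cdot \frac{1}{23} \left(-132 - 23\right) = -56 + \frac{1}{4} \cdot \frac{1}{23} \left(-155\right) = -56 - \frac{155}{92} = - \frac{5307}{92}$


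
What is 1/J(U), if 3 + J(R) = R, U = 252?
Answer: 1/249 ≈ 0.0040161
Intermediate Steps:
J(R) = -3 + R
1/J(U) = 1/(-3 + 252) = 1/249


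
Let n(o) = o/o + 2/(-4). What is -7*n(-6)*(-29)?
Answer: 203/2 ≈ 101.50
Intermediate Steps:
n(o) = 1/2 (n(o) = 1 + 2*(-1/4) = 1 - 1/2 = 1/2)
-7*n(-6)*(-29) = -7*1/2*(-29) = -7/2*(-29) = 203/2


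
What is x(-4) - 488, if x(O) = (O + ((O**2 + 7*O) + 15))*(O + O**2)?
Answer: -500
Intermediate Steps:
x(O) = (O + O**2)*(15 + O**2 + 8*O) (x(O) = (O + (15 + O**2 + 7*O))*(O + O**2) = (15 + O**2 + 8*O)*(O + O**2) = (O + O**2)*(15 + O**2 + 8*O))
x(-4) - 488 = -4*(15 + (-4)**3 + 9*(-4)**2 + 23*(-4)) - 488 = -4*(15 - 64 + 9*16 - 92) - 488 = -4*(15 - 64 + 144 - 92) - 488 = -4*3 - 488 = -12 - 488 = -500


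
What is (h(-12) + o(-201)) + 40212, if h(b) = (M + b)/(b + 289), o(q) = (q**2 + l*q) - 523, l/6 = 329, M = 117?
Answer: -87721363/277 ≈ -3.1668e+5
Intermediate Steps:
l = 1974 (l = 6*329 = 1974)
o(q) = -523 + q**2 + 1974*q (o(q) = (q**2 + 1974*q) - 523 = -523 + q**2 + 1974*q)
h(b) = (117 + b)/(289 + b) (h(b) = (117 + b)/(b + 289) = (117 + b)/(289 + b))
(h(-12) + o(-201)) + 40212 = ((117 - 12)/(289 - 12) + (-523 + (-201)**2 + 1974*(-201))) + 40212 = (105/277 + (-523 + 40401 - 396774)) + 40212 = ((1/277)*105 - 356896) + 40212 = (105/277 - 356896) + 40212 = -98860087/277 + 40212 = -87721363/277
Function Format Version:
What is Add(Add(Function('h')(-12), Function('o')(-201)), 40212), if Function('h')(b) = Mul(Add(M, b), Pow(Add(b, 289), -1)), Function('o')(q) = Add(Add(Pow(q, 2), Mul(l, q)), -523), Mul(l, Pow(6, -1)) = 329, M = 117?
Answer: Rational(-87721363, 277) ≈ -3.1668e+5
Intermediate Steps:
l = 1974 (l = Mul(6, 329) = 1974)
Function('o')(q) = Add(-523, Pow(q, 2), Mul(1974, q)) (Function('o')(q) = Add(Add(Pow(q, 2), Mul(1974, q)), -523) = Add(-523, Pow(q, 2), Mul(1974, q)))
Function('h')(b) = Mul(Pow(Add(289, b), -1), Add(117, b)) (Function('h')(b) = Mul(Add(117, b), Pow(Add(b, 289), -1)) = Mul(Add(117, b), Pow(Add(289, b), -1)) = Mul(Pow(Add(289, b), -1), Add(117, b)))
Add(Add(Function('h')(-12), Function('o')(-201)), 40212) = Add(Add(Mul(Pow(Add(289, -12), -1), Add(117, -12)), Add(-523, Pow(-201, 2), Mul(1974, -201))), 40212) = Add(Add(Mul(Pow(277, -1), 105), Add(-523, 40401, -396774)), 40212) = Add(Add(Mul(Rational(1, 277), 105), -356896), 40212) = Add(Add(Rational(105, 277), -356896), 40212) = Add(Rational(-98860087, 277), 40212) = Rational(-87721363, 277)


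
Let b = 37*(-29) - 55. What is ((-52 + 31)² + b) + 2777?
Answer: 2090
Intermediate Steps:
b = -1128 (b = -1073 - 55 = -1128)
((-52 + 31)² + b) + 2777 = ((-52 + 31)² - 1128) + 2777 = ((-21)² - 1128) + 2777 = (441 - 1128) + 2777 = -687 + 2777 = 2090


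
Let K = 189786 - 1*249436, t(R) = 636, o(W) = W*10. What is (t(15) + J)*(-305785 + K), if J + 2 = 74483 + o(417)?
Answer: -28974244845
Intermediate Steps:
o(W) = 10*W
J = 78651 (J = -2 + (74483 + 10*417) = -2 + (74483 + 4170) = -2 + 78653 = 78651)
K = -59650 (K = 189786 - 249436 = -59650)
(t(15) + J)*(-305785 + K) = (636 + 78651)*(-305785 - 59650) = 79287*(-365435) = -28974244845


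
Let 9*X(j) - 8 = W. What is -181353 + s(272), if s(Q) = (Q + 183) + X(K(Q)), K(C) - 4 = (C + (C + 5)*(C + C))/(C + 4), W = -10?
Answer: -1628084/9 ≈ -1.8090e+5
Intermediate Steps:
K(C) = 4 + (C + 2*C*(5 + C))/(4 + C) (K(C) = 4 + (C + (C + 5)*(C + C))/(C + 4) = 4 + (C + (5 + C)*(2*C))/(4 + C) = 4 + (C + 2*C*(5 + C))/(4 + C))
X(j) = -2/9 (X(j) = 8/9 + (⅑)*(-10) = 8/9 - 10/9 = -2/9)
s(Q) = 1645/9 + Q (s(Q) = (Q + 183) - 2/9 = (183 + Q) - 2/9 = 1645/9 + Q)
-181353 + s(272) = -181353 + (1645/9 + 272) = -181353 + 4093/9 = -1628084/9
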